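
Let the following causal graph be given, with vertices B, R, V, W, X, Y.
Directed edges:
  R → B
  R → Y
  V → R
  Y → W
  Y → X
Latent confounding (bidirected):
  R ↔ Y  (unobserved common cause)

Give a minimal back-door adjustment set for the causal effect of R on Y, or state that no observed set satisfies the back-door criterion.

R→Y: no observed back-door set.

desc(R)\{R}={B,W,X,Y}; candidates ⊆ {V}.
R↔Y: latent back-door arc(s) into R.
size 0: {}; under {} R still reaches {V,W,X,Y} ∋ Y.
size 1: {V}; under {V} R still reaches {W,X,Y} ∋ Y.
R↔Y cannot be blocked by any observed set — no back-door set.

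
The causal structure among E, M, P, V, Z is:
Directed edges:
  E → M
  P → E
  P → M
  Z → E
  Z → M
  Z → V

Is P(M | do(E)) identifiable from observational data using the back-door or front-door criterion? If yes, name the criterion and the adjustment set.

P(M|do(E)): backdoor, adjust for {P, Z}.

desc(E)\{E}={M}; candidates ⊆ {P,V,Z}.
size 0: {}; under {} E still reaches {M,P,V,Z} ∋ M.
size 1: {P}, {V}, {Z}; under {P} E still reaches {M,V,Z} ∋ M.
{P,Z}: E⊥M given {P,Z} in G with E→· removed — back-door holds.
P(M|do(E)) = Σ_{P,Z} P(M|E,P,Z)·P(P,Z).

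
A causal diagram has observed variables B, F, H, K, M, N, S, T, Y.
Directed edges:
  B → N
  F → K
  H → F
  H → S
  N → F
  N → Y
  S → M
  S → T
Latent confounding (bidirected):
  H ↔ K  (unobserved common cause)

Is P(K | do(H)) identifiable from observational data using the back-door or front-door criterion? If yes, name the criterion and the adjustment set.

desc(H)\{H}={F,K,M,S,T}; candidates ⊆ {B,N,Y}.
H↔K: latent back-door arc(s) into H.
size 0: {}; under {} H still reaches {K} ∋ K.
size 1: {B}, {N}, {Y}; under {B} H still reaches {K} ∋ K.
size 2: {B,N}, {B,Y}, {N,Y}; under {B,N} H still reaches {K} ∋ K.
H↔K cannot be blocked by any observed set — no back-door set.
{F}: (i) intercepts every directed H→K path; (ii) no back-door H→{F}; (iii) {H} blocks every back-door {F}→K. Front-door holds.
P(K|do(H)) = Σ_{F} P(F|H) Σ_{H'} P(K|F,H')P(H').

P(K|do(H)): frontdoor, adjust for {F}.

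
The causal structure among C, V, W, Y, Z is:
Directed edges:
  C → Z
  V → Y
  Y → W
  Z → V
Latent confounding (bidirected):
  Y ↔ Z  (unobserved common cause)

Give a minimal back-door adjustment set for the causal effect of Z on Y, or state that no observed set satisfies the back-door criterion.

Z→Y: no observed back-door set.

desc(Z)\{Z}={V,W,Y}; candidates ⊆ {C}.
Z↔Y: latent back-door arc(s) into Z.
size 0: {}; under {} Z still reaches {C,W,Y} ∋ Y.
size 1: {C}; under {C} Z still reaches {W,Y} ∋ Y.
Z↔Y cannot be blocked by any observed set — no back-door set.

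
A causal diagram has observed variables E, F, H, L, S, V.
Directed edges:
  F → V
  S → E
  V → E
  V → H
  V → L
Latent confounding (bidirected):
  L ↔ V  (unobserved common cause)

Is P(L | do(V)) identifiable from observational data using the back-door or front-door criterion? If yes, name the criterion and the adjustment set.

P(L|do(V)): not identifiable (no BD/FD set).

desc(V)\{V}={E,H,L}; candidates ⊆ {F,S}.
V↔L: latent back-door arc(s) into V.
size 0: {}; under {} V still reaches {F,L} ∋ L.
size 1: {F}, {S}; under {F} V still reaches {L} ∋ L.
size 2: {F,S}; under {F,S} V still reaches {L} ∋ L.
V↔L cannot be blocked by any observed set — no back-door set.
No mediator lies on a directed V→…→L path.
Neither criterion identifies P(L|do(V)) in this graph.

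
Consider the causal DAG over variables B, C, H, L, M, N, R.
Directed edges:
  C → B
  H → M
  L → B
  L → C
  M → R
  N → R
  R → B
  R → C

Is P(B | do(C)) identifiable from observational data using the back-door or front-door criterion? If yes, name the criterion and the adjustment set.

desc(C)\{C}={B}; candidates ⊆ {H,L,M,N,R}.
size 0: {}; under {} C still reaches {B,H,L,M,N,R} ∋ B.
size 1: {H}, {L}, {M} …(+2); under {H} C still reaches {B,L,M,N,R} ∋ B.
{L,R}: C⊥B given {L,R} in G with C→· removed — back-door holds.
P(B|do(C)) = Σ_{L,R} P(B|C,L,R)·P(L,R).

P(B|do(C)): backdoor, adjust for {L, R}.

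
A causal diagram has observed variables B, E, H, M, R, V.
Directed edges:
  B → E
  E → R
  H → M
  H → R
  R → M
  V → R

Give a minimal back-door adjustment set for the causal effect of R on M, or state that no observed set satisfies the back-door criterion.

R→M: minimal back-door set {H}.

desc(R)\{R}={M}; candidates ⊆ {B,E,H,V}.
size 0: {}; under {} R still reaches {B,E,H,M,V} ∋ M.
{H}: R⊥M given {H} in G with R→· removed — back-door holds.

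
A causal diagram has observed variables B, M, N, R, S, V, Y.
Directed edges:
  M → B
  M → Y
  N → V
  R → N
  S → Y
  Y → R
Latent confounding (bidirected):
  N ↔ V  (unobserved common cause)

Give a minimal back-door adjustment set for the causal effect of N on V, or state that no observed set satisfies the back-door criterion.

N→V: no observed back-door set.

desc(N)\{N}={V}; candidates ⊆ {B,M,R,S,Y}.
N↔V: latent back-door arc(s) into N.
size 0: {}; under {} N still reaches {B,M,R,S,V,Y} ∋ V.
size 1: {B}, {M}, {R} …(+2); under {B} N still reaches {M,R,S,V,Y} ∋ V.
size 2: {B,M}, {B,R}, {B,S} …(+7); under {B,M} N still reaches {R,S,V,Y} ∋ V.
N↔V cannot be blocked by any observed set — no back-door set.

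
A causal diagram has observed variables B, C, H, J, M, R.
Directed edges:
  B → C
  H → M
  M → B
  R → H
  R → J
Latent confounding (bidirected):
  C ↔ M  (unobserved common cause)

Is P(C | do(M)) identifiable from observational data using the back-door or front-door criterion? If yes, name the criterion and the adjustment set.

desc(M)\{M}={B,C}; candidates ⊆ {H,J,R}.
M↔C: latent back-door arc(s) into M.
size 0: {}; under {} M still reaches {C,H,J,R} ∋ C.
size 1: {H}, {J}, {R}; under {H} M still reaches {C} ∋ C.
size 2: {H,J}, {H,R}, {J,R}; under {H,J} M still reaches {C} ∋ C.
M↔C cannot be blocked by any observed set — no back-door set.
{B}: (i) intercepts every directed M→C path; (ii) no back-door M→{B}; (iii) {M} blocks every back-door {B}→C. Front-door holds.
P(C|do(M)) = Σ_{B} P(B|M) Σ_{M'} P(C|B,M')P(M').

P(C|do(M)): frontdoor, adjust for {B}.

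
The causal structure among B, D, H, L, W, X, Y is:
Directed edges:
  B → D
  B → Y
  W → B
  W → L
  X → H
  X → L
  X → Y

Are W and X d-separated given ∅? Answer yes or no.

Yes — W ⊥ X | ∅.

Bayes-Ball from W | ∅ reaches {B,D,L,Y}.
X ∉ reach(W|∅) ⇒ W ⊥ X | ∅.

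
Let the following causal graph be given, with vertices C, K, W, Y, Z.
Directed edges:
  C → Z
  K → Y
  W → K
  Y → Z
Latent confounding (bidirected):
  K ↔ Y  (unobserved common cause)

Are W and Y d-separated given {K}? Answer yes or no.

Bayes-Ball from W | {K} reaches {Y,Z}.
Y ∈ reach(W|{K}) ⇒ W ⊥̸ Y | {K}.

No — W and Y are d-connected given {K}.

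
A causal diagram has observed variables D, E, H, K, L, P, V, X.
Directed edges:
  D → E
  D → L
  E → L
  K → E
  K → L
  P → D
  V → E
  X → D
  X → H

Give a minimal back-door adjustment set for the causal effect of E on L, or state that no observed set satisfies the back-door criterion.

desc(E)\{E}={L}; candidates ⊆ {D,H,K,P,V,X}.
size 0: {}; under {} E still reaches {D,H,K,L,P,V,X} ∋ L.
size 1: {D}, {H}, {K} …(+3); under {D} E still reaches {K,L,V} ∋ L.
{D,K}: E⊥L given {D,K} in G with E→· removed — back-door holds.

E→L: minimal back-door set {D, K}.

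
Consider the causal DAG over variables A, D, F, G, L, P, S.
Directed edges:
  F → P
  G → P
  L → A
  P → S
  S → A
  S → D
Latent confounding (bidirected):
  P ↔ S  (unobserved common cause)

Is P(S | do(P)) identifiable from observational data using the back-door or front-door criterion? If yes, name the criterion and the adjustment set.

desc(P)\{P}={A,D,S}; candidates ⊆ {F,G,L}.
P↔S: latent back-door arc(s) into P.
size 0: {}; under {} P still reaches {A,D,F,G,S} ∋ S.
size 1: {F}, {G}, {L}; under {F} P still reaches {A,D,G,S} ∋ S.
size 2: {F,G}, {F,L}, {G,L}; under {F,G} P still reaches {A,D,S} ∋ S.
P↔S cannot be blocked by any observed set — no back-door set.
No mediator lies on a directed P→…→S path.
Neither criterion identifies P(S|do(P)) in this graph.

P(S|do(P)): not identifiable (no BD/FD set).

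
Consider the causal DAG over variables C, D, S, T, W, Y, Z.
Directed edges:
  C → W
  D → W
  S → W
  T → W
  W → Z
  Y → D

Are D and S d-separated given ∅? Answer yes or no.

Bayes-Ball from D | ∅ reaches {W,Y,Z}.
S ∉ reach(D|∅) ⇒ D ⊥ S | ∅.

Yes — D ⊥ S | ∅.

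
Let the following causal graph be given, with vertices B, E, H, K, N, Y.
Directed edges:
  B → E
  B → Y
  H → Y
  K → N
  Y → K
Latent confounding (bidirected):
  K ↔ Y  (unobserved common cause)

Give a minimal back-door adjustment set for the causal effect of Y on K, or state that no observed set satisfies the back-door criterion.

Y→K: no observed back-door set.

desc(Y)\{Y}={K,N}; candidates ⊆ {B,E,H}.
Y↔K: latent back-door arc(s) into Y.
size 0: {}; under {} Y still reaches {B,E,H,K,N} ∋ K.
size 1: {B}, {E}, {H}; under {B} Y still reaches {H,K,N} ∋ K.
size 2: {B,E}, {B,H}, {E,H}; under {B,E} Y still reaches {H,K,N} ∋ K.
Y↔K cannot be blocked by any observed set — no back-door set.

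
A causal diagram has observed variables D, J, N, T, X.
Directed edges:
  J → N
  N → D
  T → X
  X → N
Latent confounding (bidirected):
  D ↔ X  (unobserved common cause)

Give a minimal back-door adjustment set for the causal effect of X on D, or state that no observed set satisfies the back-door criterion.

X→D: no observed back-door set.

desc(X)\{X}={D,N}; candidates ⊆ {J,T}.
X↔D: latent back-door arc(s) into X.
size 0: {}; under {} X still reaches {D,T} ∋ D.
size 1: {J}, {T}; under {J} X still reaches {D,T} ∋ D.
size 2: {J,T}; under {J,T} X still reaches {D} ∋ D.
X↔D cannot be blocked by any observed set — no back-door set.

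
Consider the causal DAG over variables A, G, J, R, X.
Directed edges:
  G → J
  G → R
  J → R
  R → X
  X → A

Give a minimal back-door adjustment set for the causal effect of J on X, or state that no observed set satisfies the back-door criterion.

J→X: minimal back-door set {G}.

desc(J)\{J}={A,R,X}; candidates ⊆ {G}.
size 0: {}; under {} J still reaches {A,G,R,X} ∋ X.
{G}: J⊥X given {G} in G with J→· removed — back-door holds.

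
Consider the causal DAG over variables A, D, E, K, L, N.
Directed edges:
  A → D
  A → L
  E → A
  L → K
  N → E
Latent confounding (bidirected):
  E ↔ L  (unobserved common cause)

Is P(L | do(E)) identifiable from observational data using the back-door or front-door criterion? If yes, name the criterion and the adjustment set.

P(L|do(E)): frontdoor, adjust for {A}.

desc(E)\{E}={A,D,K,L}; candidates ⊆ {N}.
E↔L: latent back-door arc(s) into E.
size 0: {}; under {} E still reaches {K,L,N} ∋ L.
size 1: {N}; under {N} E still reaches {K,L} ∋ L.
E↔L cannot be blocked by any observed set — no back-door set.
{A}: (i) intercepts every directed E→L path; (ii) no back-door E→{A}; (iii) {E} blocks every back-door {A}→L. Front-door holds.
P(L|do(E)) = Σ_{A} P(A|E) Σ_{E'} P(L|A,E')P(E').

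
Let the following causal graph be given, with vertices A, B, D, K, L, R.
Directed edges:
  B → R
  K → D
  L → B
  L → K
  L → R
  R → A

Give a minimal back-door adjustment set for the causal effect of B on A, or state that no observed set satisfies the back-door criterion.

desc(B)\{B}={A,R}; candidates ⊆ {D,K,L}.
size 0: {}; under {} B still reaches {A,D,K,L,R} ∋ A.
{L}: B⊥A given {L} in G with B→· removed — back-door holds.

B→A: minimal back-door set {L}.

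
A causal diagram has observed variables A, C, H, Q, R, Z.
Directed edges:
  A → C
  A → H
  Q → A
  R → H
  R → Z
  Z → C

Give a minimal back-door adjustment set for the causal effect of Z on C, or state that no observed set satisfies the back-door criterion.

desc(Z)\{Z}={C}; candidates ⊆ {A,H,Q,R}.
∅: Z⊥C given ∅ in G with Z→· removed — back-door holds.

Z→C: minimal back-door set ∅.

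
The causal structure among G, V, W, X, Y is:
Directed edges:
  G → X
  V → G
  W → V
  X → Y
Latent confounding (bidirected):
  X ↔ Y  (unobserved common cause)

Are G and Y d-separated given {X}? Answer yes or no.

No — G and Y are d-connected given {X}.

Bayes-Ball from G | {X} reaches {V,W,Y}.
Y ∈ reach(G|{X}) ⇒ G ⊥̸ Y | {X}.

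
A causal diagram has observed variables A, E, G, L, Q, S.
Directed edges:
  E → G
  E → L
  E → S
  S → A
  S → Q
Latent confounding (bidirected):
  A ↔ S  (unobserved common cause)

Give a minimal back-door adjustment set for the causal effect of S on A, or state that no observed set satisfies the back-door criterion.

desc(S)\{S}={A,Q}; candidates ⊆ {E,G,L}.
S↔A: latent back-door arc(s) into S.
size 0: {}; under {} S still reaches {A,E,G,L} ∋ A.
size 1: {E}, {G}, {L}; under {E} S still reaches {A} ∋ A.
size 2: {E,G}, {E,L}, {G,L}; under {E,G} S still reaches {A} ∋ A.
S↔A cannot be blocked by any observed set — no back-door set.

S→A: no observed back-door set.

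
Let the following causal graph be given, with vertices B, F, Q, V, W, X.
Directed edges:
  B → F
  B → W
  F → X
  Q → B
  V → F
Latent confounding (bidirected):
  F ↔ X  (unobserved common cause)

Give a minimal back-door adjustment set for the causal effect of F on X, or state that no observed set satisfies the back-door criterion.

desc(F)\{F}={X}; candidates ⊆ {B,Q,V,W}.
F↔X: latent back-door arc(s) into F.
size 0: {}; under {} F still reaches {B,Q,V,W,X} ∋ X.
size 1: {B}, {Q}, {V} …(+1); under {B} F still reaches {V,X} ∋ X.
size 2: {B,Q}, {B,V}, {B,W} …(+3); under {B,Q} F still reaches {V,X} ∋ X.
F↔X cannot be blocked by any observed set — no back-door set.

F→X: no observed back-door set.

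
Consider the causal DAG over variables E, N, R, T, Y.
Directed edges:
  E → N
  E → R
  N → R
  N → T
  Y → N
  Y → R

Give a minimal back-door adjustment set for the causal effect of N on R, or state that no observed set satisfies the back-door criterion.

N→R: minimal back-door set {E, Y}.

desc(N)\{N}={R,T}; candidates ⊆ {E,Y}.
size 0: {}; under {} N still reaches {E,R,Y} ∋ R.
size 1: {E}, {Y}; under {E} N still reaches {R,Y} ∋ R.
{E,Y}: N⊥R given {E,Y} in G with N→· removed — back-door holds.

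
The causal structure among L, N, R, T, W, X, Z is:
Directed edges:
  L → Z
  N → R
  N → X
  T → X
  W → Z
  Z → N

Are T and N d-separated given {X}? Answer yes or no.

No — T and N are d-connected given {X}.

Bayes-Ball from T | {X} reaches {L,N,R,W,Z}.
N ∈ reach(T|{X}) ⇒ T ⊥̸ N | {X}.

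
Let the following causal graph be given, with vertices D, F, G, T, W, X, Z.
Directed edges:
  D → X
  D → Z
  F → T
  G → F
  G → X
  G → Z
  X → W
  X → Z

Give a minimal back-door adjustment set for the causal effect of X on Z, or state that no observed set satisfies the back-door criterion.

desc(X)\{X}={W,Z}; candidates ⊆ {D,F,G,T}.
size 0: {}; under {} X still reaches {D,F,G,T,Z} ∋ Z.
size 1: {D}, {F}, {G} …(+1); under {D} X still reaches {F,G,T,Z} ∋ Z.
{D,G}: X⊥Z given {D,G} in G with X→· removed — back-door holds.

X→Z: minimal back-door set {D, G}.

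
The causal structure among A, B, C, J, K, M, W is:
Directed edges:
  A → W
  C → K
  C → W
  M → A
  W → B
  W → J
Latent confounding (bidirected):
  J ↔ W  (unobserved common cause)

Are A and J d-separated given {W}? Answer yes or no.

Bayes-Ball from A | {W} reaches {C,J,K,M}.
J ∈ reach(A|{W}) ⇒ A ⊥̸ J | {W}.

No — A and J are d-connected given {W}.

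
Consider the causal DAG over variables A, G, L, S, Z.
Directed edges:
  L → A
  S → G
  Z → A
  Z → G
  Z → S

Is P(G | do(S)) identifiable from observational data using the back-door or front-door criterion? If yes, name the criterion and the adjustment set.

desc(S)\{S}={G}; candidates ⊆ {A,L,Z}.
size 0: {}; under {} S still reaches {A,G,Z} ∋ G.
{Z}: S⊥G given {Z} in G with S→· removed — back-door holds.
P(G|do(S)) = Σ_{Z} P(G|S,Z)·P(Z).

P(G|do(S)): backdoor, adjust for {Z}.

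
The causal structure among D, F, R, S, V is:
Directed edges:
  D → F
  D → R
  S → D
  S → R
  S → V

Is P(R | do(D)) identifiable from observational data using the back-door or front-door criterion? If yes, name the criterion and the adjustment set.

P(R|do(D)): backdoor, adjust for {S}.

desc(D)\{D}={F,R}; candidates ⊆ {S,V}.
size 0: {}; under {} D still reaches {R,S,V} ∋ R.
{S}: D⊥R given {S} in G with D→· removed — back-door holds.
P(R|do(D)) = Σ_{S} P(R|D,S)·P(S).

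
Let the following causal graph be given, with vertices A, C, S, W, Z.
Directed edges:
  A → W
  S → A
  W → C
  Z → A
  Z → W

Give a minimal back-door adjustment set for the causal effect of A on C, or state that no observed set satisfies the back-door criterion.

A→C: minimal back-door set {Z}.

desc(A)\{A}={C,W}; candidates ⊆ {S,Z}.
size 0: {}; under {} A still reaches {C,S,W,Z} ∋ C.
{Z}: A⊥C given {Z} in G with A→· removed — back-door holds.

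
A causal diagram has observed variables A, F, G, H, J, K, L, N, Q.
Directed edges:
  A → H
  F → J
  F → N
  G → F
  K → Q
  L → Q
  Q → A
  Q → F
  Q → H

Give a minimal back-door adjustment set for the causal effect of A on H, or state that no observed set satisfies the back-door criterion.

desc(A)\{A}={H}; candidates ⊆ {F,G,J,K,L,N,Q}.
size 0: {}; under {} A still reaches {F,H,J,K,L,N,Q} ∋ H.
{Q}: A⊥H given {Q} in G with A→· removed — back-door holds.

A→H: minimal back-door set {Q}.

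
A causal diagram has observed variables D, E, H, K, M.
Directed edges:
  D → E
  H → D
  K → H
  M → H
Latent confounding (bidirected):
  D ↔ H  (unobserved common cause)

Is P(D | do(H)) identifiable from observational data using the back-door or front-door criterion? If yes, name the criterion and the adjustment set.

desc(H)\{H}={D,E}; candidates ⊆ {K,M}.
H↔D: latent back-door arc(s) into H.
size 0: {}; under {} H still reaches {D,E,K,M} ∋ D.
size 1: {K}, {M}; under {K} H still reaches {D,E,M} ∋ D.
size 2: {K,M}; under {K,M} H still reaches {D,E} ∋ D.
H↔D cannot be blocked by any observed set — no back-door set.
No mediator lies on a directed H→…→D path.
Neither criterion identifies P(D|do(H)) in this graph.

P(D|do(H)): not identifiable (no BD/FD set).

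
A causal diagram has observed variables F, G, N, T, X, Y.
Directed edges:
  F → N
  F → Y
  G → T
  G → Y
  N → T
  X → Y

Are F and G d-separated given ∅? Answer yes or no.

Bayes-Ball from F | ∅ reaches {N,T,Y}.
G ∉ reach(F|∅) ⇒ F ⊥ G | ∅.

Yes — F ⊥ G | ∅.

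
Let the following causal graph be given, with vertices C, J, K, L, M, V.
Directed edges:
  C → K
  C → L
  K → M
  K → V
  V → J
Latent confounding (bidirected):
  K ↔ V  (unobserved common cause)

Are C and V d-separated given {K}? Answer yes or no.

Bayes-Ball from C | {K} reaches {J,L,V}.
V ∈ reach(C|{K}) ⇒ C ⊥̸ V | {K}.

No — C and V are d-connected given {K}.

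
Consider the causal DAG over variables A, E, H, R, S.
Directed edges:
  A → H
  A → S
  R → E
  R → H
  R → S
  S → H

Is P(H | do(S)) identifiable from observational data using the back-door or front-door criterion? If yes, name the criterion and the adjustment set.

desc(S)\{S}={H}; candidates ⊆ {A,E,R}.
size 0: {}; under {} S still reaches {A,E,H,R} ∋ H.
size 1: {A}, {E}, {R}; under {A} S still reaches {E,H,R} ∋ H.
{A,R}: S⊥H given {A,R} in G with S→· removed — back-door holds.
P(H|do(S)) = Σ_{A,R} P(H|S,A,R)·P(A,R).

P(H|do(S)): backdoor, adjust for {A, R}.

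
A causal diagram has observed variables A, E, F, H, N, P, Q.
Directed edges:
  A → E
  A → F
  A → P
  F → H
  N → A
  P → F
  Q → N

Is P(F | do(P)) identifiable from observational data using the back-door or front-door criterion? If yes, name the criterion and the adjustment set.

desc(P)\{P}={F,H}; candidates ⊆ {A,E,N,Q}.
size 0: {}; under {} P still reaches {A,E,F,H,N,Q} ∋ F.
{A}: P⊥F given {A} in G with P→· removed — back-door holds.
P(F|do(P)) = Σ_{A} P(F|P,A)·P(A).

P(F|do(P)): backdoor, adjust for {A}.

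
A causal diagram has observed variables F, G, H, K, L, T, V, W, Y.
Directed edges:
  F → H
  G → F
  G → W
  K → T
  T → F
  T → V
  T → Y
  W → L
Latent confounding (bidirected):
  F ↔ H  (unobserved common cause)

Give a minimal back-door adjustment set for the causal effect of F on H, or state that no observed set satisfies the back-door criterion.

desc(F)\{F}={H}; candidates ⊆ {G,K,L,T,V,W,Y}.
F↔H: latent back-door arc(s) into F.
size 0: {}; under {} F still reaches {G,H,K,L,T,V,W,Y} ∋ H.
size 1: {G}, {K}, {L} …(+4); under {G} F still reaches {H,K,T,V,Y} ∋ H.
size 2: {G,K}, {G,L}, {G,T} …(+18); under {G,K} F still reaches {H,T,V,Y} ∋ H.
F↔H cannot be blocked by any observed set — no back-door set.

F→H: no observed back-door set.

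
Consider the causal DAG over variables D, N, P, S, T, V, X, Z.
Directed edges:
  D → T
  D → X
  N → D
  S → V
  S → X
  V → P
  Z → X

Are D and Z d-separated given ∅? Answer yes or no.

Bayes-Ball from D | ∅ reaches {N,T,X}.
Z ∉ reach(D|∅) ⇒ D ⊥ Z | ∅.

Yes — D ⊥ Z | ∅.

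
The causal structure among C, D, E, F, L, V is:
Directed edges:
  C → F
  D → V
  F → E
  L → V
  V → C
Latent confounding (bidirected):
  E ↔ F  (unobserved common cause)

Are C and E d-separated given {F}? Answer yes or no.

No — C and E are d-connected given {F}.

Bayes-Ball from C | {F} reaches {D,E,L,V}.
E ∈ reach(C|{F}) ⇒ C ⊥̸ E | {F}.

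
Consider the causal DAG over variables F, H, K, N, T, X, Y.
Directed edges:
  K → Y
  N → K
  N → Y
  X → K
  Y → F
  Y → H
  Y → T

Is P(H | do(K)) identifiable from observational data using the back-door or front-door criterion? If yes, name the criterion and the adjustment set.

P(H|do(K)): backdoor, adjust for {N}.

desc(K)\{K}={F,H,T,Y}; candidates ⊆ {N,X}.
size 0: {}; under {} K still reaches {F,H,N,T,X,Y} ∋ H.
{N}: K⊥H given {N} in G with K→· removed — back-door holds.
P(H|do(K)) = Σ_{N} P(H|K,N)·P(N).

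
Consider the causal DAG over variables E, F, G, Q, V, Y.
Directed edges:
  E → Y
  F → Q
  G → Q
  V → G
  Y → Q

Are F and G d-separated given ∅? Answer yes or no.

Yes — F ⊥ G | ∅.

Bayes-Ball from F | ∅ reaches {Q}.
G ∉ reach(F|∅) ⇒ F ⊥ G | ∅.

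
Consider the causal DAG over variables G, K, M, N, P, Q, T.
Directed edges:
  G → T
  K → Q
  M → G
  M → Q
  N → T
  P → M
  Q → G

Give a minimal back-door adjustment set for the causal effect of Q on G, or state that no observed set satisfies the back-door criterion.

Q→G: minimal back-door set {M}.

desc(Q)\{Q}={G,T}; candidates ⊆ {K,M,N,P}.
size 0: {}; under {} Q still reaches {G,K,M,P,T} ∋ G.
{M}: Q⊥G given {M} in G with Q→· removed — back-door holds.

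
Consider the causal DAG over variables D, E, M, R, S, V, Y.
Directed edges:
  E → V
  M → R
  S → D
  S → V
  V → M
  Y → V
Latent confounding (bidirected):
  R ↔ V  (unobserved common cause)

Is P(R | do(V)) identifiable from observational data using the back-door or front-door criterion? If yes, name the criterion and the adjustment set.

desc(V)\{V}={M,R}; candidates ⊆ {D,E,S,Y}.
V↔R: latent back-door arc(s) into V.
size 0: {}; under {} V still reaches {D,E,R,S,Y} ∋ R.
size 1: {D}, {E}, {S} …(+1); under {D} V still reaches {E,R,S,Y} ∋ R.
size 2: {D,E}, {D,S}, {D,Y} …(+3); under {D,E} V still reaches {R,S,Y} ∋ R.
V↔R cannot be blocked by any observed set — no back-door set.
{M}: (i) intercepts every directed V→R path; (ii) no back-door V→{M}; (iii) {V} blocks every back-door {M}→R. Front-door holds.
P(R|do(V)) = Σ_{M} P(M|V) Σ_{V'} P(R|M,V')P(V').

P(R|do(V)): frontdoor, adjust for {M}.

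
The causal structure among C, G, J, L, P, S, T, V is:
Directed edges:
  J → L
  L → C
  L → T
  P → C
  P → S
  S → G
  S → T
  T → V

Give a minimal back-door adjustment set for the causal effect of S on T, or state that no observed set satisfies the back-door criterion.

S→T: minimal back-door set ∅.

desc(S)\{S}={G,T,V}; candidates ⊆ {C,J,L,P}.
∅: S⊥T given ∅ in G with S→· removed — back-door holds.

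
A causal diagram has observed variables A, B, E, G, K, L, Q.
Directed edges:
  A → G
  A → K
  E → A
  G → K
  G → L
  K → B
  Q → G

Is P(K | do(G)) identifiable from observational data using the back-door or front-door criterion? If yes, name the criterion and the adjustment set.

P(K|do(G)): backdoor, adjust for {A}.

desc(G)\{G}={B,K,L}; candidates ⊆ {A,E,Q}.
size 0: {}; under {} G still reaches {A,B,E,K,Q} ∋ K.
{A}: G⊥K given {A} in G with G→· removed — back-door holds.
P(K|do(G)) = Σ_{A} P(K|G,A)·P(A).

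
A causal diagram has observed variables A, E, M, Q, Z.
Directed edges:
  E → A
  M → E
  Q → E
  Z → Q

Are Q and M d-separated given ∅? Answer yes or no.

Yes — Q ⊥ M | ∅.

Bayes-Ball from Q | ∅ reaches {A,E,Z}.
M ∉ reach(Q|∅) ⇒ Q ⊥ M | ∅.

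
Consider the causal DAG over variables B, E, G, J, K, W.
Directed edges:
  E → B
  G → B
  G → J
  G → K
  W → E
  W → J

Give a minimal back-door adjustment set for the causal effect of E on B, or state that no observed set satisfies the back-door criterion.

desc(E)\{E}={B}; candidates ⊆ {G,J,K,W}.
∅: E⊥B given ∅ in G with E→· removed — back-door holds.

E→B: minimal back-door set ∅.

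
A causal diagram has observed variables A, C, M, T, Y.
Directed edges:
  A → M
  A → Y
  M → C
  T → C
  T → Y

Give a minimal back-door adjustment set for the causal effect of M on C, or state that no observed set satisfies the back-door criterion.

M→C: minimal back-door set ∅.

desc(M)\{M}={C}; candidates ⊆ {A,T,Y}.
∅: M⊥C given ∅ in G with M→· removed — back-door holds.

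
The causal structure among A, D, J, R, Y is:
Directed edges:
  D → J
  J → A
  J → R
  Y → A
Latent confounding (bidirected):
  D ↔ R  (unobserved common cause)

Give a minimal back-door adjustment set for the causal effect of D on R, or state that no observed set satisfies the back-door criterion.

desc(D)\{D}={A,J,R}; candidates ⊆ {Y}.
D↔R: latent back-door arc(s) into D.
size 0: {}; under {} D still reaches {R} ∋ R.
size 1: {Y}; under {Y} D still reaches {R} ∋ R.
D↔R cannot be blocked by any observed set — no back-door set.

D→R: no observed back-door set.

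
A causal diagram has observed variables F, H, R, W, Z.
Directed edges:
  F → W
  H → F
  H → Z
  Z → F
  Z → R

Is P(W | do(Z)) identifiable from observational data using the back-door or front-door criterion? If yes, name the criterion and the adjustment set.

desc(Z)\{Z}={F,R,W}; candidates ⊆ {H}.
size 0: {}; under {} Z still reaches {F,H,W} ∋ W.
{H}: Z⊥W given {H} in G with Z→· removed — back-door holds.
P(W|do(Z)) = Σ_{H} P(W|Z,H)·P(H).

P(W|do(Z)): backdoor, adjust for {H}.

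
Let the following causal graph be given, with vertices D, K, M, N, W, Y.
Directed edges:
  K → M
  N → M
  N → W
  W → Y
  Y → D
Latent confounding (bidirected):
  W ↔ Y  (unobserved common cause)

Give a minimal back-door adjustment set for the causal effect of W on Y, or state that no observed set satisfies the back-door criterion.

W→Y: no observed back-door set.

desc(W)\{W}={D,Y}; candidates ⊆ {K,M,N}.
W↔Y: latent back-door arc(s) into W.
size 0: {}; under {} W still reaches {D,M,N,Y} ∋ Y.
size 1: {K}, {M}, {N}; under {K} W still reaches {D,M,N,Y} ∋ Y.
size 2: {K,M}, {K,N}, {M,N}; under {K,M} W still reaches {D,N,Y} ∋ Y.
W↔Y cannot be blocked by any observed set — no back-door set.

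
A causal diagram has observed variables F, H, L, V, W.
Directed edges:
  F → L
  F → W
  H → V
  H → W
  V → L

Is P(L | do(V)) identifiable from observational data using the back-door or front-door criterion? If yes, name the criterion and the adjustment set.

P(L|do(V)): backdoor, adjust for ∅.

desc(V)\{V}={L}; candidates ⊆ {F,H,W}.
∅: V⊥L given ∅ in G with V→· removed — back-door holds.
P(L|do(V)) = P(L|V) — no adjustment needed.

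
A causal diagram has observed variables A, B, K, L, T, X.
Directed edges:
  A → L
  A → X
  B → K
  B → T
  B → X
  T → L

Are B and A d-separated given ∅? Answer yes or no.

Bayes-Ball from B | ∅ reaches {K,L,T,X}.
A ∉ reach(B|∅) ⇒ B ⊥ A | ∅.

Yes — B ⊥ A | ∅.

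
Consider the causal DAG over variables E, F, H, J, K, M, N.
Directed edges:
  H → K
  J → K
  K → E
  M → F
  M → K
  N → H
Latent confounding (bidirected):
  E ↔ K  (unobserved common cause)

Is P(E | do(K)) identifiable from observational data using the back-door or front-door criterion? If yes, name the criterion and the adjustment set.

P(E|do(K)): not identifiable (no BD/FD set).

desc(K)\{K}={E}; candidates ⊆ {F,H,J,M,N}.
K↔E: latent back-door arc(s) into K.
size 0: {}; under {} K still reaches {E,F,H,J,M,N} ∋ E.
size 1: {F}, {H}, {J} …(+2); under {F} K still reaches {E,H,J,M,N} ∋ E.
size 2: {F,H}, {F,J}, {F,M} …(+7); under {F,H} K still reaches {E,J,M} ∋ E.
K↔E cannot be blocked by any observed set — no back-door set.
No mediator lies on a directed K→…→E path.
Neither criterion identifies P(E|do(K)) in this graph.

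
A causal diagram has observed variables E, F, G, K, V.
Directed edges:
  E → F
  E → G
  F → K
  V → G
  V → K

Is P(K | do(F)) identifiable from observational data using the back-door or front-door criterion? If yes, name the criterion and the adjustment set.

P(K|do(F)): backdoor, adjust for ∅.

desc(F)\{F}={K}; candidates ⊆ {E,G,V}.
∅: F⊥K given ∅ in G with F→· removed — back-door holds.
P(K|do(F)) = P(K|F) — no adjustment needed.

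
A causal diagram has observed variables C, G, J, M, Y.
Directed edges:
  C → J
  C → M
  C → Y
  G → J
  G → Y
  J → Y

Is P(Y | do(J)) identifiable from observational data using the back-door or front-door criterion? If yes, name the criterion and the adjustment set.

P(Y|do(J)): backdoor, adjust for {C, G}.

desc(J)\{J}={Y}; candidates ⊆ {C,G,M}.
size 0: {}; under {} J still reaches {C,G,M,Y} ∋ Y.
size 1: {C}, {G}, {M}; under {C} J still reaches {G,Y} ∋ Y.
{C,G}: J⊥Y given {C,G} in G with J→· removed — back-door holds.
P(Y|do(J)) = Σ_{C,G} P(Y|J,C,G)·P(C,G).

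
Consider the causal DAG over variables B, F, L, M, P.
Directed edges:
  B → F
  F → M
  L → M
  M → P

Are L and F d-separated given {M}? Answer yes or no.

No — L and F are d-connected given {M}.

Bayes-Ball from L | {M} reaches {B,F}.
F ∈ reach(L|{M}) ⇒ L ⊥̸ F | {M}.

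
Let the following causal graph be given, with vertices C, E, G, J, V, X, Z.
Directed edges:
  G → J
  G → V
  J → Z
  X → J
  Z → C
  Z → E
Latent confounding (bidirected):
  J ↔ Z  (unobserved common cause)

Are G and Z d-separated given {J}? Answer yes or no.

Bayes-Ball from G | {J} reaches {C,E,V,X,Z}.
Z ∈ reach(G|{J}) ⇒ G ⊥̸ Z | {J}.

No — G and Z are d-connected given {J}.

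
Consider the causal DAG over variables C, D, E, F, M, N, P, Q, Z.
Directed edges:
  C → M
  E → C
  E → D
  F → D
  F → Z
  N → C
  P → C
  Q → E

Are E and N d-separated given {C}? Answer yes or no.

No — E and N are d-connected given {C}.

Bayes-Ball from E | {C} reaches {D,N,P,Q}.
N ∈ reach(E|{C}) ⇒ E ⊥̸ N | {C}.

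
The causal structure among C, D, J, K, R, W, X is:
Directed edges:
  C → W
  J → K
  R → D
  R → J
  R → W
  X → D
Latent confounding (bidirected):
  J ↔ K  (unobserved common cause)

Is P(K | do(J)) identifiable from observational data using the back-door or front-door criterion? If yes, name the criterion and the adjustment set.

desc(J)\{J}={K}; candidates ⊆ {C,D,R,W,X}.
J↔K: latent back-door arc(s) into J.
size 0: {}; under {} J still reaches {D,K,R,W} ∋ K.
size 1: {C}, {D}, {R} …(+2); under {C} J still reaches {D,K,R,W} ∋ K.
size 2: {C,D}, {C,R}, {C,W} …(+7); under {C,D} J still reaches {K,R,W,X} ∋ K.
J↔K cannot be blocked by any observed set — no back-door set.
No mediator lies on a directed J→…→K path.
Neither criterion identifies P(K|do(J)) in this graph.

P(K|do(J)): not identifiable (no BD/FD set).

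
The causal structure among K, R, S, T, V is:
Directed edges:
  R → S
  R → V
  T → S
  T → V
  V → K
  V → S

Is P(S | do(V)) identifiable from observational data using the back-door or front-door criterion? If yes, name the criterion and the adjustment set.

desc(V)\{V}={K,S}; candidates ⊆ {R,T}.
size 0: {}; under {} V still reaches {R,S,T} ∋ S.
size 1: {R}, {T}; under {R} V still reaches {S,T} ∋ S.
{R,T}: V⊥S given {R,T} in G with V→· removed — back-door holds.
P(S|do(V)) = Σ_{R,T} P(S|V,R,T)·P(R,T).

P(S|do(V)): backdoor, adjust for {R, T}.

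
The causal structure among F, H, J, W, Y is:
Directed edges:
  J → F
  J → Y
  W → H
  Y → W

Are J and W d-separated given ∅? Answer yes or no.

Bayes-Ball from J | ∅ reaches {F,H,W,Y}.
W ∈ reach(J|∅) ⇒ J ⊥̸ W | ∅.

No — J and W are d-connected given ∅.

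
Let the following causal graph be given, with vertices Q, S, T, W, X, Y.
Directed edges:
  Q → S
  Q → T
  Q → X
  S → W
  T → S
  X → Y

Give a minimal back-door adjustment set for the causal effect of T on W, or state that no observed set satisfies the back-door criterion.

T→W: minimal back-door set {Q}.

desc(T)\{T}={S,W}; candidates ⊆ {Q,X,Y}.
size 0: {}; under {} T still reaches {Q,S,W,X,Y} ∋ W.
{Q}: T⊥W given {Q} in G with T→· removed — back-door holds.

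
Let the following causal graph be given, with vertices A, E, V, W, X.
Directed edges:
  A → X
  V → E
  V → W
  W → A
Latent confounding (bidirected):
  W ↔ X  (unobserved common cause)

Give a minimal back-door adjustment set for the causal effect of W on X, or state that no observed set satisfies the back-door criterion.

W→X: no observed back-door set.

desc(W)\{W}={A,X}; candidates ⊆ {E,V}.
W↔X: latent back-door arc(s) into W.
size 0: {}; under {} W still reaches {E,V,X} ∋ X.
size 1: {E}, {V}; under {E} W still reaches {V,X} ∋ X.
size 2: {E,V}; under {E,V} W still reaches {X} ∋ X.
W↔X cannot be blocked by any observed set — no back-door set.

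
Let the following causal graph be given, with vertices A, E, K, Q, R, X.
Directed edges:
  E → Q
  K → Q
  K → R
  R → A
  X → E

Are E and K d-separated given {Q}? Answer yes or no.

Bayes-Ball from E | {Q} reaches {A,K,R,X}.
K ∈ reach(E|{Q}) ⇒ E ⊥̸ K | {Q}.

No — E and K are d-connected given {Q}.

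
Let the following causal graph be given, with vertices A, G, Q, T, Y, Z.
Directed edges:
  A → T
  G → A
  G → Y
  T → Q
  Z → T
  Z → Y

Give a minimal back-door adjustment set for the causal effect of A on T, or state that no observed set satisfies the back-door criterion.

A→T: minimal back-door set ∅.

desc(A)\{A}={Q,T}; candidates ⊆ {G,Y,Z}.
∅: A⊥T given ∅ in G with A→· removed — back-door holds.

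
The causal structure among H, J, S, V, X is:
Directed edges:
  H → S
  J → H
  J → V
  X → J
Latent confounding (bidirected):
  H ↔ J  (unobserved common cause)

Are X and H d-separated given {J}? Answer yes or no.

Bayes-Ball from X | {J} reaches {H,S}.
H ∈ reach(X|{J}) ⇒ X ⊥̸ H | {J}.

No — X and H are d-connected given {J}.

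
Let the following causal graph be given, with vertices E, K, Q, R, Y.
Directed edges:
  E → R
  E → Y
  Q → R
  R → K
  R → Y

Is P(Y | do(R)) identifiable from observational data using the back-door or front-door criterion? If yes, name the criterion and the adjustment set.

desc(R)\{R}={K,Y}; candidates ⊆ {E,Q}.
size 0: {}; under {} R still reaches {E,Q,Y} ∋ Y.
{E}: R⊥Y given {E} in G with R→· removed — back-door holds.
P(Y|do(R)) = Σ_{E} P(Y|R,E)·P(E).

P(Y|do(R)): backdoor, adjust for {E}.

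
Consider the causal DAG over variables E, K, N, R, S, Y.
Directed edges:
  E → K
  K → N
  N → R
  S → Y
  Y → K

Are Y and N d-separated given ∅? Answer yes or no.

No — Y and N are d-connected given ∅.

Bayes-Ball from Y | ∅ reaches {K,N,R,S}.
N ∈ reach(Y|∅) ⇒ Y ⊥̸ N | ∅.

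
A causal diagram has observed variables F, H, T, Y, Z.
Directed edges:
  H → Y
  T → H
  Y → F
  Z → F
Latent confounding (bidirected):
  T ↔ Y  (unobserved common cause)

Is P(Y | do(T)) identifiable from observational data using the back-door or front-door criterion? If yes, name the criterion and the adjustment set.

P(Y|do(T)): frontdoor, adjust for {H}.

desc(T)\{T}={F,H,Y}; candidates ⊆ {Z}.
T↔Y: latent back-door arc(s) into T.
size 0: {}; under {} T still reaches {F,Y} ∋ Y.
size 1: {Z}; under {Z} T still reaches {F,Y} ∋ Y.
T↔Y cannot be blocked by any observed set — no back-door set.
{H}: (i) intercepts every directed T→Y path; (ii) no back-door T→{H}; (iii) {T} blocks every back-door {H}→Y. Front-door holds.
P(Y|do(T)) = Σ_{H} P(H|T) Σ_{T'} P(Y|H,T')P(T').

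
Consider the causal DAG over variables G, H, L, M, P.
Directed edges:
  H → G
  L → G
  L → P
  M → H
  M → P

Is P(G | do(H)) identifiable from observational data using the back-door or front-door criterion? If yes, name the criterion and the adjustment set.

desc(H)\{H}={G}; candidates ⊆ {L,M,P}.
∅: H⊥G given ∅ in G with H→· removed — back-door holds.
P(G|do(H)) = P(G|H) — no adjustment needed.

P(G|do(H)): backdoor, adjust for ∅.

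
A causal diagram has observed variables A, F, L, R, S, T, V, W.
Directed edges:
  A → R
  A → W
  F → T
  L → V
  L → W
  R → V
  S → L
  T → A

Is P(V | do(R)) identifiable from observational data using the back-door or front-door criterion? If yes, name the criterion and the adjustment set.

desc(R)\{R}={V}; candidates ⊆ {A,F,L,S,T,W}.
∅: R⊥V given ∅ in G with R→· removed — back-door holds.
P(V|do(R)) = P(V|R) — no adjustment needed.

P(V|do(R)): backdoor, adjust for ∅.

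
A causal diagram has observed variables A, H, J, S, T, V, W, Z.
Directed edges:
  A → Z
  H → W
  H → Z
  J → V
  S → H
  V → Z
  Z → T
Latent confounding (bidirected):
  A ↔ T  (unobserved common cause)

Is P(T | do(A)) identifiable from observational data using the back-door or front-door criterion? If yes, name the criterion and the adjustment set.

desc(A)\{A}={T,Z}; candidates ⊆ {H,J,S,V,W}.
A↔T: latent back-door arc(s) into A.
size 0: {}; under {} A still reaches {T} ∋ T.
size 1: {H}, {J}, {S} …(+2); under {H} A still reaches {T} ∋ T.
size 2: {H,J}, {H,S}, {H,V} …(+7); under {H,J} A still reaches {T} ∋ T.
A↔T cannot be blocked by any observed set — no back-door set.
{Z}: (i) intercepts every directed A→T path; (ii) no back-door A→{Z}; (iii) {A} blocks every back-door {Z}→T. Front-door holds.
P(T|do(A)) = Σ_{Z} P(Z|A) Σ_{A'} P(T|Z,A')P(A').

P(T|do(A)): frontdoor, adjust for {Z}.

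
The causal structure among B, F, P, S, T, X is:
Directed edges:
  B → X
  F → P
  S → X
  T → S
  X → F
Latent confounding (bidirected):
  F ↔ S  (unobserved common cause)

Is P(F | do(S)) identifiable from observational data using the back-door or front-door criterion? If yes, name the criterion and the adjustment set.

desc(S)\{S}={F,P,X}; candidates ⊆ {B,T}.
S↔F: latent back-door arc(s) into S.
size 0: {}; under {} S still reaches {F,P,T} ∋ F.
size 1: {B}, {T}; under {B} S still reaches {F,P,T} ∋ F.
size 2: {B,T}; under {B,T} S still reaches {F,P} ∋ F.
S↔F cannot be blocked by any observed set — no back-door set.
{X}: (i) intercepts every directed S→F path; (ii) no back-door S→{X}; (iii) {S} blocks every back-door {X}→F. Front-door holds.
P(F|do(S)) = Σ_{X} P(X|S) Σ_{S'} P(F|X,S')P(S').

P(F|do(S)): frontdoor, adjust for {X}.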